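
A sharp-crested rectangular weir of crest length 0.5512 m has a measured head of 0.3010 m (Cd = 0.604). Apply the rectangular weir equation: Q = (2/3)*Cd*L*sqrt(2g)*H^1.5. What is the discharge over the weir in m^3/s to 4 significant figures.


Q = (2/3)*0.604*0.5512*sqrt(2*9.81)*0.3010^1.5 = 0.1624 m^3/s
Therefore the discharge over the weir = 0.1624 m^3/s.


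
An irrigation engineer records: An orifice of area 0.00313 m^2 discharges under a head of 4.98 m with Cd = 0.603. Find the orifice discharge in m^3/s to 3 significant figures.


Approach: apply the orifice equation, Q = Cd*A*sqrt(2*g*h).
Q = 0.603 * 0.00313 * sqrt(2*9.81*4.98) = 0.0187 m^3/s
Therefore the orifice discharge = 0.0187 m^3/s.


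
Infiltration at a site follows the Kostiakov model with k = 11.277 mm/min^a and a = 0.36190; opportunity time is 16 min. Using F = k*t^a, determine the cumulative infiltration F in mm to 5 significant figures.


F = 11.277 * 16^0.36190 = 30.758 mm
Therefore the cumulative infiltration F = 30.758 mm.


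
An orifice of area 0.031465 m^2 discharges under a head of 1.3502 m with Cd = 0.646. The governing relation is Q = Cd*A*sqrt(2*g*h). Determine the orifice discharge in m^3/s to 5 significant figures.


Q = 0.646 * 0.031465 * sqrt(2*9.81*1.3502) = 0.10462 m^3/s
Therefore the orifice discharge = 0.10462 m^3/s.


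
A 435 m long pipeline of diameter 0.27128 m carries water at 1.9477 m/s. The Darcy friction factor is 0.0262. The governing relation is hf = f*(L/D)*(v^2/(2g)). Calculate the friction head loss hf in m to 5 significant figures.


hf = 0.0262 * (435/0.27128) * (1.9477^2 / (2*9.81))
hf = 8.1230 m
Therefore the friction head loss hf = 8.1230 m.


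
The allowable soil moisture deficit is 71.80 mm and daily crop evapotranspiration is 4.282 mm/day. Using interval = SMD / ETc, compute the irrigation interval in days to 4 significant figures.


interval = 71.80 / 4.282 = 16.77 days
Therefore the irrigation interval = 16.77 days.


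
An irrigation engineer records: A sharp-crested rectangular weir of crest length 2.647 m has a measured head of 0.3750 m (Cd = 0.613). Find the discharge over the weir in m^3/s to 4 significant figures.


Approach: apply the rectangular weir equation, Q = (2/3)*Cd*L*sqrt(2g)*H^1.5.
Q = (2/3)*0.613*2.647*sqrt(2*9.81)*0.3750^1.5 = 1.100 m^3/s
Therefore the discharge over the weir = 1.100 m^3/s.


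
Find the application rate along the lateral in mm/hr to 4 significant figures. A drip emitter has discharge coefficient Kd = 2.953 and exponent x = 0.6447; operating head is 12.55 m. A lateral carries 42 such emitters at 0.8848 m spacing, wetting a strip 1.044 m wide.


Approach: apply the emitter equation with a lateral mass balance, q = Kd*h^x; Q = n*q; rate = Q/(n*spacing*width).
Step 1 — single emitter flow (q = Kd*h^x):
  q = 2.953 * 12.55^0.6447 = 15.0855 L/hr
Step 2 — total lateral flow: Q = 42 * 15.0855 = 633.590 L/hr
Step 3 — wetted area: A = 42 * 0.8848 * 1.044 = 38.7967 m^2
Step 4 — application rate: Q/A = 633.590/38.7967 = 16.33 mm/hr
Therefore the application rate along the lateral = 16.33 mm/hr.


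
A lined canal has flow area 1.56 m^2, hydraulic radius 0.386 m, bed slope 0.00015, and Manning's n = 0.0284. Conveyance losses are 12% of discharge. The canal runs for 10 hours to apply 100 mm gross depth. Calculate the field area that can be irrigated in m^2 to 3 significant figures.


Approach: apply Manning's equation with a conveyance and depth budget, Q = (1/n)*A*R^(2/3)*S^(1/2); Q_field = Q*(1-loss); Area = Q_field*t/(d/1000).
Step 1 — canal discharge (Manning's equation):
  Q = (1/0.0284) * 1.56 * 0.386^(2/3) * 0.00015^(1/2) = 0.35665 m^3/s
Step 2 — delivered flow: Q_field = 0.35665*(1 - 12/100) = 0.31385 m^3/s
Step 3 — volume delivered: V = 0.31385 * 10*3600 = 11299 m^3
Step 4 — area served: A = V / (depth/1000) = 11299 / 0.1 = 113000 m^2
Therefore the field area that can be irrigated = 113000 m^2.


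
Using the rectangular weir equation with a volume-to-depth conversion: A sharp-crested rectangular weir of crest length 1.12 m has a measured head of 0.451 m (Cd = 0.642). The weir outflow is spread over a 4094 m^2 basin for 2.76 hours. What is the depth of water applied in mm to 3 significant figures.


Approach: apply the rectangular weir equation with a volume-to-depth conversion, Q = (2/3)*Cd*L*sqrt(2g)*H^1.5; d = Q*t/A * 1000.
Step 1 — weir discharge:
  Q = (2/3)*0.642*1.12*sqrt(2*9.81)*0.451^1.5 = 0.64310 m^3/s
Step 2 — volume: V = 0.64310 * 2.76*3600 = 6389.8 m^3
Step 3 — depth: d = V/A * 1000 = 6389.8/4094 * 1000 = 1560 mm
Therefore the depth of water applied = 1560 mm.


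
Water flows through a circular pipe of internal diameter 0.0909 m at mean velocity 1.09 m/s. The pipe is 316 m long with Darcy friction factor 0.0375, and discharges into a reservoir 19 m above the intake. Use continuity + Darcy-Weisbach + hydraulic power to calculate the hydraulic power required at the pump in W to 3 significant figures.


Approach: apply continuity + Darcy-Weisbach + hydraulic power, Q = A*v; hf = f*(L/D)*(v^2/(2g)); H = static + hf; P = rho*g*Q*H.
Step 1 — flow rate (continuity, Q = A*v):
  A = pi*(0.0909/2)^2 = 0.0064896 m^2
  Q = 0.0064896 * 1.09 = 0.0070737 m^3/s
Step 2 — friction head loss (Darcy-Weisbach):
  hf = 0.0375 * (316/0.0909) * (1.09^2 / (2*9.81))
  hf = 7.8942 m
Step 3 — total head: H = 19 + 7.8942 = 26.894 m
Step 4 — hydraulic power (P = rho*g*Q*H):
  P = 1000 * 9.81 * 0.0070737 * 26.894 = 1870 W
Therefore the hydraulic power required at the pump = 1870 W.


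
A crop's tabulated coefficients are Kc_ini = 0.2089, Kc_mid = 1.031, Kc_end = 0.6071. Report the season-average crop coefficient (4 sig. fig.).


Approach: apply a simple seasonal average, Kc_avg = (Kc_ini + Kc_mid + Kc_end)/3.
Kc_avg = (0.2089 + 1.031 + 0.6071)/3 = 0.6157
Therefore the season-average crop coefficient = 0.6157.


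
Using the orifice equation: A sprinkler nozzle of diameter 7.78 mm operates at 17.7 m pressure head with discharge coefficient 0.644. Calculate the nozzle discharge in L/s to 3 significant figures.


Approach: apply the orifice equation, Q = Cd*A*sqrt(2*g*h), A = pi*(d/2)^2.
A = pi*(7.78e-3/2)^2 = 4.7539e-05 m^2
Q = 0.644 * 4.7539e-05 * sqrt(2*9.81*17.7) * 1000 = 0.571 L/s
Therefore the nozzle discharge = 0.571 L/s.


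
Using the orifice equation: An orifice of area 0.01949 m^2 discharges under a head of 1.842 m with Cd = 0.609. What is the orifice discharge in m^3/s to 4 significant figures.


Approach: apply the orifice equation, Q = Cd*A*sqrt(2*g*h).
Q = 0.609 * 0.01949 * sqrt(2*9.81*1.842) = 0.07135 m^3/s
Therefore the orifice discharge = 0.07135 m^3/s.


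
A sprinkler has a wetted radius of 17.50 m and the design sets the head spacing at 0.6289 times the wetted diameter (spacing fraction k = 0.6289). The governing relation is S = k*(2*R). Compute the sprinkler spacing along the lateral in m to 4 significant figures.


S = 0.6289 * (2 * 17.50) = 22.01 m
Therefore the sprinkler spacing along the lateral = 22.01 m.


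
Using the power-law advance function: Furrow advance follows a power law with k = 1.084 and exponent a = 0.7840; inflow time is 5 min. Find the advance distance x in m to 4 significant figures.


Approach: apply the power-law advance function, x = k*t^a.
x = 1.084 * 5^0.7840 = 3.828 m
Therefore the advance distance x = 3.828 m.


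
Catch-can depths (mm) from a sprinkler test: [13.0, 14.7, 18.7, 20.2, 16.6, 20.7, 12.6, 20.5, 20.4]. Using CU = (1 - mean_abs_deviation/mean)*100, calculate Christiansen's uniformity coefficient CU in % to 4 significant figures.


mean = 17.4889 mm
mean |d_i - mean| = 2.90123 mm
CU = (1 - 2.90123/17.4889)*100 = 83.41 %
Therefore Christiansen's uniformity coefficient CU = 83.41 %.


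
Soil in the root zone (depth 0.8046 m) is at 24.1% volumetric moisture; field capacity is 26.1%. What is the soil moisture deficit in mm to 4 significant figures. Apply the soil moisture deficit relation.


Approach: apply the soil moisture deficit relation, SMD = (FC - theta)/100 * depth * 1000.
SMD = (26.1 - 24.1)/100 * 0.8046 * 1000 = 16.09 mm
Therefore the soil moisture deficit = 16.09 mm.


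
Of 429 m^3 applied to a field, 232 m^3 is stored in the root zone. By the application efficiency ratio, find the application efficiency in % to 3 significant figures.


Approach: apply the application efficiency ratio, Ea = (stored/applied)*100.
Ea = (232/429)*100 = 54.1 %
Therefore the application efficiency = 54.1 %.


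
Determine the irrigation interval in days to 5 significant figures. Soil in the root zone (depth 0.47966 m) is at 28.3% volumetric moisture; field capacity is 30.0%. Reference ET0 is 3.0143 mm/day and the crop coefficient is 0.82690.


Approach: apply soil-water budget scheduling, SMD = (FC-theta)/100*depth*1000; ETc = ET0*Kc; interval = SMD/ETc.
Step 1 — soil moisture deficit:
  SMD = (30.0 - 28.3)/100 * 0.47966 * 1000 = 8.154220 mm
Step 2 — daily crop ET (ETc = ET0*Kc):
  ETc = 3.0143 * 0.82690 = 2.492525 mm/day
Step 3 — irrigation interval (SMD/ETc):
  interval = 8.154220 / 2.492525 = 3.2715 days
Therefore the irrigation interval = 3.2715 days.


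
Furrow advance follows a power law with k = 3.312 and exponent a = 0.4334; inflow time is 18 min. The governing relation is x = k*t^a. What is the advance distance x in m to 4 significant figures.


x = 3.312 * 18^0.4334 = 11.59 m
Therefore the advance distance x = 11.59 m.


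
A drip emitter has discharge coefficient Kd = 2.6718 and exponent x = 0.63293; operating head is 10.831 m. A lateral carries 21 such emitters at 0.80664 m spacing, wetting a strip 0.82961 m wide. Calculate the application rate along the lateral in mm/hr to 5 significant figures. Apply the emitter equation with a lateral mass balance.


Approach: apply the emitter equation with a lateral mass balance, q = Kd*h^x; Q = n*q; rate = Q/(n*spacing*width).
Step 1 — single emitter flow (q = Kd*h^x):
  q = 2.6718 * 10.831^0.63293 = 12.06915 L/hr
Step 2 — total lateral flow: Q = 21 * 12.06915 = 253.4522 L/hr
Step 3 — wetted area: A = 21 * 0.80664 * 0.82961 = 14.05313 m^2
Step 4 — application rate: Q/A = 253.4522/14.05313 = 18.035 mm/hr
Therefore the application rate along the lateral = 18.035 mm/hr.


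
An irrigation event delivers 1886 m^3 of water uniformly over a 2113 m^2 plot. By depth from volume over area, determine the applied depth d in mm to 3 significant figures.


Approach: apply depth from volume over area, d = (V/A)*1000.
d = (1886 / 2113) * 1000 = 893 mm
Therefore the applied depth d = 893 mm.


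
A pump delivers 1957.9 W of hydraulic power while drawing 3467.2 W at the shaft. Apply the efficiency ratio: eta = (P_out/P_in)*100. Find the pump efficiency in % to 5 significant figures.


eta = (1957.9 / 3467.2) * 100 = 56.469 %
Therefore the pump efficiency = 56.469 %.


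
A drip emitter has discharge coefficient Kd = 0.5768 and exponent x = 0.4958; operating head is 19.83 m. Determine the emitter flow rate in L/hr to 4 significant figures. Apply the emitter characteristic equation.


Approach: apply the emitter characteristic equation, q = Kd * h^x.
q = 0.5768 * 19.83^0.4958 = 2.537 L/hr
Therefore the emitter flow rate = 2.537 L/hr.


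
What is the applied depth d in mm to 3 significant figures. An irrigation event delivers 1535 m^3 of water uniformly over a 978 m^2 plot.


Approach: apply depth from volume over area, d = (V/A)*1000.
d = (1535 / 978) * 1000 = 1570 mm
Therefore the applied depth d = 1570 mm.


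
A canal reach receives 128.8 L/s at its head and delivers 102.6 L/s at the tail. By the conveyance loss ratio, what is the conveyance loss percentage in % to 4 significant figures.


Approach: apply the conveyance loss ratio, loss% = ((Q_head - Q_tail)/Q_head)*100.
loss = ((128.8 - 102.6)/128.8)*100 = 20.34 %
Therefore the conveyance loss percentage = 20.34 %.


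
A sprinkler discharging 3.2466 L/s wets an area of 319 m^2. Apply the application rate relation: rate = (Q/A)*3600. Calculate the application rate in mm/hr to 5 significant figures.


rate = (3.2466 / 319) * 3600 = 36.639 mm/hr
Therefore the application rate = 36.639 mm/hr.


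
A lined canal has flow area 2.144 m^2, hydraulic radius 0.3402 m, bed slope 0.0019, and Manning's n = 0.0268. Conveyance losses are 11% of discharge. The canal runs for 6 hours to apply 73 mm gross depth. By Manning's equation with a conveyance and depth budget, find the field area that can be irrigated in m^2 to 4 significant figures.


Approach: apply Manning's equation with a conveyance and depth budget, Q = (1/n)*A*R^(2/3)*S^(1/2); Q_field = Q*(1-loss); Area = Q_field*t/(d/1000).
Step 1 — canal discharge (Manning's equation):
  Q = (1/0.0268) * 2.144 * 0.3402^(2/3) * 0.0019^(1/2) = 1.69938 m^3/s
Step 2 — delivered flow: Q_field = 1.69938*(1 - 11/100) = 1.51245 m^3/s
Step 3 — volume delivered: V = 1.51245 * 6*3600 = 32668.8 m^3
Step 4 — area served: A = V / (depth/1000) = 32668.8 / 0.073 = 447500 m^2
Therefore the field area that can be irrigated = 447500 m^2.


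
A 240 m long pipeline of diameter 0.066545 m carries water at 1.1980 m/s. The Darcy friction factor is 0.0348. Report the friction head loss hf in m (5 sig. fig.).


Approach: apply the Darcy-Weisbach equation, hf = f*(L/D)*(v^2/(2g)).
hf = 0.0348 * (240/0.066545) * (1.1980^2 / (2*9.81))
hf = 9.1810 m
Therefore the friction head loss hf = 9.1810 m.


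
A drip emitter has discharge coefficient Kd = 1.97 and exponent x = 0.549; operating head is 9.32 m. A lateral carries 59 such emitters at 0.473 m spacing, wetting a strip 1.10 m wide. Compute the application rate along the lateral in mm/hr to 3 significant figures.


Approach: apply the emitter equation with a lateral mass balance, q = Kd*h^x; Q = n*q; rate = Q/(n*spacing*width).
Step 1 — single emitter flow (q = Kd*h^x):
  q = 1.97 * 9.32^0.549 = 6.7093 L/hr
Step 2 — total lateral flow: Q = 59 * 6.7093 = 395.85 L/hr
Step 3 — wetted area: A = 59 * 0.473 * 1.10 = 30.698 m^2
Step 4 — application rate: Q/A = 395.85/30.698 = 12.9 mm/hr
Therefore the application rate along the lateral = 12.9 mm/hr.


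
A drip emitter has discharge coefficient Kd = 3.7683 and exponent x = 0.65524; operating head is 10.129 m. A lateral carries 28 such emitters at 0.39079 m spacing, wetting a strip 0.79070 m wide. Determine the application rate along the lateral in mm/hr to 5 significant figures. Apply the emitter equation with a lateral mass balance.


Approach: apply the emitter equation with a lateral mass balance, q = Kd*h^x; Q = n*q; rate = Q/(n*spacing*width).
Step 1 — single emitter flow (q = Kd*h^x):
  q = 3.7683 * 10.129^0.65524 = 17.18039 L/hr
Step 2 — total lateral flow: Q = 28 * 17.18039 = 481.0508 L/hr
Step 3 — wetted area: A = 28 * 0.39079 * 0.79070 = 8.651934 m^2
Step 4 — application rate: Q/A = 481.0508/8.651934 = 55.600 mm/hr
Therefore the application rate along the lateral = 55.600 mm/hr.


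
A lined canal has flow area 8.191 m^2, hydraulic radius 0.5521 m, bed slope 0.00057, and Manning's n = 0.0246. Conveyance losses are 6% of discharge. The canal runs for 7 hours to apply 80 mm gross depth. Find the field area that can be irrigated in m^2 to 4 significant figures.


Approach: apply Manning's equation with a conveyance and depth budget, Q = (1/n)*A*R^(2/3)*S^(1/2); Q_field = Q*(1-loss); Area = Q_field*t/(d/1000).
Step 1 — canal discharge (Manning's equation):
  Q = (1/0.0246) * 8.191 * 0.5521^(2/3) * 0.00057^(1/2) = 5.34997 m^3/s
Step 2 — delivered flow: Q_field = 5.34997*(1 - 6/100) = 5.02897 m^3/s
Step 3 — volume delivered: V = 5.02897 * 7*3600 = 126730 m^3
Step 4 — area served: A = V / (depth/1000) = 126730 / 0.08 = 1584000 m^2
Therefore the field area that can be irrigated = 1584000 m^2.


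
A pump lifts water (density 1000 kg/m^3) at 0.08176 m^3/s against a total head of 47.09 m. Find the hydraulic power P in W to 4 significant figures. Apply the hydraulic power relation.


Approach: apply the hydraulic power relation, P = rho*g*Q*H.
P = 1000 * 9.81 * 0.08176 * 47.09 = 37770 W
Therefore the hydraulic power P = 37770 W.


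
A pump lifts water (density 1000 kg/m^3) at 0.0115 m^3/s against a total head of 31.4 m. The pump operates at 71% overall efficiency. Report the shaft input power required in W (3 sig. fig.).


Approach: apply hydraulic power then efficiency conversion, P = rho*g*Q*H; P_in = P/eta.
Step 1 — hydraulic power (P = rho*g*Q*H):
  P = 1000 * 9.81 * 0.0115 * 31.4 = 3542.4 W
Step 2 — input power: P_in = P/eta = 3542.4 / 0.71 = 4990 W
Therefore the shaft input power required = 4990 W.


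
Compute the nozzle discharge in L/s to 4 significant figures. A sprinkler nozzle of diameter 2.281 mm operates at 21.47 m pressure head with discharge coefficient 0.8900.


Approach: apply the orifice equation, Q = Cd*A*sqrt(2*g*h), A = pi*(d/2)^2.
A = pi*(2.281e-3/2)^2 = 4.08640e-06 m^2
Q = 0.8900 * 4.08640e-06 * sqrt(2*9.81*21.47) * 1000 = 0.07464 L/s
Therefore the nozzle discharge = 0.07464 L/s.


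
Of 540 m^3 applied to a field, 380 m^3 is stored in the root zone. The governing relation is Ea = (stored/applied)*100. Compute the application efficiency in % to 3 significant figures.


Ea = (380/540)*100 = 70.4 %
Therefore the application efficiency = 70.4 %.


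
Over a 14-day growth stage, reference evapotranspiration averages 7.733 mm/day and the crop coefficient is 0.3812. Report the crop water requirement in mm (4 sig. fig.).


Approach: apply the crop water requirement relation, CWR = ET0 * Kc * days.
CWR = 7.733 * 0.3812 * 14 = 41.27 mm
Therefore the crop water requirement = 41.27 mm.


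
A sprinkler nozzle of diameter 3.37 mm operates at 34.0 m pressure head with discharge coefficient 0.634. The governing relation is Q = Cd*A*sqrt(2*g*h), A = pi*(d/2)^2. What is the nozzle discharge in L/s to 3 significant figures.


A = pi*(3.37e-3/2)^2 = 8.9197e-06 m^2
Q = 0.634 * 8.9197e-06 * sqrt(2*9.81*34.0) * 1000 = 0.146 L/s
Therefore the nozzle discharge = 0.146 L/s.


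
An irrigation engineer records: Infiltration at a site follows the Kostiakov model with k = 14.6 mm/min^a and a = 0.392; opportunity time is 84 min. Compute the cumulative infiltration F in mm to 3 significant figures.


Approach: apply the Kostiakov infiltration equation, F = k*t^a.
F = 14.6 * 84^0.392 = 82.9 mm
Therefore the cumulative infiltration F = 82.9 mm.


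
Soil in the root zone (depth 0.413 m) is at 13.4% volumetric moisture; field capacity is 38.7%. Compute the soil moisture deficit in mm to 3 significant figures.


Approach: apply the soil moisture deficit relation, SMD = (FC - theta)/100 * depth * 1000.
SMD = (38.7 - 13.4)/100 * 0.413 * 1000 = 104 mm
Therefore the soil moisture deficit = 104 mm.


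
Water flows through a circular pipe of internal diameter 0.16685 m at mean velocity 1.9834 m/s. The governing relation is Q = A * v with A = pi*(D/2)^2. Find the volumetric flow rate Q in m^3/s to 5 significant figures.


A = pi*(0.16685/2)^2 = 0.02186464 m^2
Q = 0.02186464 * 1.9834 = 0.043366 m^3/s
Therefore the volumetric flow rate Q = 0.043366 m^3/s.


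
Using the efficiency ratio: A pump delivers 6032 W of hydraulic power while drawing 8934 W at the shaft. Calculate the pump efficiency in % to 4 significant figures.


Approach: apply the efficiency ratio, eta = (P_out/P_in)*100.
eta = (6032 / 8934) * 100 = 67.52 %
Therefore the pump efficiency = 67.52 %.


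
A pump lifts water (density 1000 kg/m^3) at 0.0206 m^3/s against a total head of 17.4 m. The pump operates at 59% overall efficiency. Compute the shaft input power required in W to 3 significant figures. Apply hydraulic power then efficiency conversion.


Approach: apply hydraulic power then efficiency conversion, P = rho*g*Q*H; P_in = P/eta.
Step 1 — hydraulic power (P = rho*g*Q*H):
  P = 1000 * 9.81 * 0.0206 * 17.4 = 3516.3 W
Step 2 — input power: P_in = P/eta = 3516.3 / 0.59 = 5960 W
Therefore the shaft input power required = 5960 W.


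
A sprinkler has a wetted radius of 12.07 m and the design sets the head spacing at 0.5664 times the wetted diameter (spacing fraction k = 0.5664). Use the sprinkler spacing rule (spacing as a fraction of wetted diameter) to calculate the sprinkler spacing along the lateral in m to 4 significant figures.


Approach: apply the sprinkler spacing rule (spacing as a fraction of wetted diameter), S = k*(2*R).
S = 0.5664 * (2 * 12.07) = 13.67 m
Therefore the sprinkler spacing along the lateral = 13.67 m.


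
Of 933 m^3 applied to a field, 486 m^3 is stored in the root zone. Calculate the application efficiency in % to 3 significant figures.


Approach: apply the application efficiency ratio, Ea = (stored/applied)*100.
Ea = (486/933)*100 = 52.1 %
Therefore the application efficiency = 52.1 %.


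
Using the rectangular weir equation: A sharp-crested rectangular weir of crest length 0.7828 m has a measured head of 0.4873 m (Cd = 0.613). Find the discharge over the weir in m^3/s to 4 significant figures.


Approach: apply the rectangular weir equation, Q = (2/3)*Cd*L*sqrt(2g)*H^1.5.
Q = (2/3)*0.613*0.7828*sqrt(2*9.81)*0.4873^1.5 = 0.4820 m^3/s
Therefore the discharge over the weir = 0.4820 m^3/s.


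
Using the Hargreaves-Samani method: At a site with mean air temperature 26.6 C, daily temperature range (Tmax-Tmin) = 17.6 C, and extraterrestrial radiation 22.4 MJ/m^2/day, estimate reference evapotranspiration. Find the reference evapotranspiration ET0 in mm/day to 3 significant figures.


Approach: apply the Hargreaves-Samani method, ET0 = 0.0023*(Tmean+17.8)*sqrt(Tmax-Tmin)*0.408*Ra.
ET0 = 0.0023*(26.6+17.8)*sqrt(17.6)*0.408*22.4 = 3.92 mm/day
Therefore the reference evapotranspiration ET0 = 3.92 mm/day.


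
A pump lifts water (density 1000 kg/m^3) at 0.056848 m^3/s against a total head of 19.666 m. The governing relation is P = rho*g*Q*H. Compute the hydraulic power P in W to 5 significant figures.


P = 1000 * 9.81 * 0.056848 * 19.666 = 10967 W
Therefore the hydraulic power P = 10967 W.


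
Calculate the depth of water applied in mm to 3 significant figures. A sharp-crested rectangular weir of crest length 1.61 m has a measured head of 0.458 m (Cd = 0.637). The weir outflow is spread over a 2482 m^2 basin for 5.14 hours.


Approach: apply the rectangular weir equation with a volume-to-depth conversion, Q = (2/3)*Cd*L*sqrt(2g)*H^1.5; d = Q*t/A * 1000.
Step 1 — weir discharge:
  Q = (2/3)*0.637*1.61*sqrt(2*9.81)*0.458^1.5 = 0.93869 m^3/s
Step 2 — volume: V = 0.93869 * 5.14*3600 = 17370 m^3
Step 3 — depth: d = V/A * 1000 = 17370/2482 * 1000 = 7000 mm
Therefore the depth of water applied = 7000 mm.


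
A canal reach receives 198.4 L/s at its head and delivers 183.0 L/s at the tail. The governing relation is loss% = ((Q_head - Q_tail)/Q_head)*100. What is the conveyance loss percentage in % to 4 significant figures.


loss = ((198.4 - 183.0)/198.4)*100 = 7.762 %
Therefore the conveyance loss percentage = 7.762 %.


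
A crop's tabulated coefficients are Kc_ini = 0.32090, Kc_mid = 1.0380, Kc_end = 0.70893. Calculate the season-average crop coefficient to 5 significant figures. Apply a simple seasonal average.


Approach: apply a simple seasonal average, Kc_avg = (Kc_ini + Kc_mid + Kc_end)/3.
Kc_avg = (0.32090 + 1.0380 + 0.70893)/3 = 0.68928
Therefore the season-average crop coefficient = 0.68928.


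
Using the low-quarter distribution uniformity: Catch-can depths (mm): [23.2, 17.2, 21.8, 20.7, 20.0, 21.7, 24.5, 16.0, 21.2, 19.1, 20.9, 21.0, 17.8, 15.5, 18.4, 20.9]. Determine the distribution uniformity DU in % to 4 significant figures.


Approach: apply the low-quarter distribution uniformity, DU = (mean of lowest quarter of readings / overall mean)*100.
sorted lowest 4 of 16: [15.5, 16.0, 17.2, 17.8] -> mean = 16.6250 mm
overall mean = 19.9937 mm
DU = (16.6250/19.9937)*100 = 83.15 %
Therefore the distribution uniformity DU = 83.15 %.


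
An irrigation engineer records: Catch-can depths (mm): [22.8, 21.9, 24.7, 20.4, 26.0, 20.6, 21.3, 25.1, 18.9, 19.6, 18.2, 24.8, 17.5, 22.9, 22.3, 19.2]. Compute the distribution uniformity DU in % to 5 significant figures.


Approach: apply the low-quarter distribution uniformity, DU = (mean of lowest quarter of readings / overall mean)*100.
sorted lowest 4 of 16: [17.5, 18.2, 18.9, 19.2] -> mean = 18.45000 mm
overall mean = 21.63750 mm
DU = (18.45000/21.63750)*100 = 85.269 %
Therefore the distribution uniformity DU = 85.269 %.


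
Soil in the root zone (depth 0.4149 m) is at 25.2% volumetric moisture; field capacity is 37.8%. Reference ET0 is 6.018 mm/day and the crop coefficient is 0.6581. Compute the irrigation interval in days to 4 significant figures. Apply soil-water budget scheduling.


Approach: apply soil-water budget scheduling, SMD = (FC-theta)/100*depth*1000; ETc = ET0*Kc; interval = SMD/ETc.
Step 1 — soil moisture deficit:
  SMD = (37.8 - 25.2)/100 * 0.4149 * 1000 = 52.2774 mm
Step 2 — daily crop ET (ETc = ET0*Kc):
  ETc = 6.018 * 0.6581 = 3.96045 mm/day
Step 3 — irrigation interval (SMD/ETc):
  interval = 52.2774 / 3.96045 = 13.20 days
Therefore the irrigation interval = 13.20 days.


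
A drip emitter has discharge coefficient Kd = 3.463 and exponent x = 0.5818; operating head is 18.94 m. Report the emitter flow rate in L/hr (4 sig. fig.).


Approach: apply the emitter characteristic equation, q = Kd * h^x.
q = 3.463 * 18.94^0.5818 = 19.17 L/hr
Therefore the emitter flow rate = 19.17 L/hr.


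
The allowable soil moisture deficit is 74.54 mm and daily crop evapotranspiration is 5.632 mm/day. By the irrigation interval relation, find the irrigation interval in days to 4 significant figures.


Approach: apply the irrigation interval relation, interval = SMD / ETc.
interval = 74.54 / 5.632 = 13.24 days
Therefore the irrigation interval = 13.24 days.


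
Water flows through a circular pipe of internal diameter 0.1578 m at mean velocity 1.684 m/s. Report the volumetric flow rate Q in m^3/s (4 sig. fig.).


Approach: apply the continuity equation for pipe flow, Q = A * v with A = pi*(D/2)^2.
A = pi*(0.1578/2)^2 = 0.0195571 m^2
Q = 0.0195571 * 1.684 = 0.03293 m^3/s
Therefore the volumetric flow rate Q = 0.03293 m^3/s.


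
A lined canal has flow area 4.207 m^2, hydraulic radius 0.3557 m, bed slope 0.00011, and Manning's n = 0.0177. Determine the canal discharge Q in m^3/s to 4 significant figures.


Approach: apply Manning's equation, Q = (1/n)*A*R^(2/3)*S^(1/2).
Q = (1/0.0177) * 4.207 * 0.3557^(2/3) * 0.00011^(1/2) = 1.251 m^3/s
Therefore the canal discharge Q = 1.251 m^3/s.


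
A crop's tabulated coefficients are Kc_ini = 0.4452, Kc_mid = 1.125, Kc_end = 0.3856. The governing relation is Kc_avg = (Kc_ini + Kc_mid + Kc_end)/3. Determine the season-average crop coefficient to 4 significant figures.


Kc_avg = (0.4452 + 1.125 + 0.3856)/3 = 0.6519
Therefore the season-average crop coefficient = 0.6519.


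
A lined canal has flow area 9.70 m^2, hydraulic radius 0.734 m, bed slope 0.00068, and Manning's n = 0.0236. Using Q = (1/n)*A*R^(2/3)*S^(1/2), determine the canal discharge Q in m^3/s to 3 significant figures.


Q = (1/0.0236) * 9.70 * 0.734^(2/3) * 0.00068^(1/2) = 8.72 m^3/s
Therefore the canal discharge Q = 8.72 m^3/s.


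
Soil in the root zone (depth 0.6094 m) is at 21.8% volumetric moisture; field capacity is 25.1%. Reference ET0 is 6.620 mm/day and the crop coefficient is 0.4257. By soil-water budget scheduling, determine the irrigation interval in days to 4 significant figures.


Approach: apply soil-water budget scheduling, SMD = (FC-theta)/100*depth*1000; ETc = ET0*Kc; interval = SMD/ETc.
Step 1 — soil moisture deficit:
  SMD = (25.1 - 21.8)/100 * 0.6094 * 1000 = 20.1102 mm
Step 2 — daily crop ET (ETc = ET0*Kc):
  ETc = 6.620 * 0.4257 = 2.81813 mm/day
Step 3 — irrigation interval (SMD/ETc):
  interval = 20.1102 / 2.81813 = 7.136 days
Therefore the irrigation interval = 7.136 days.


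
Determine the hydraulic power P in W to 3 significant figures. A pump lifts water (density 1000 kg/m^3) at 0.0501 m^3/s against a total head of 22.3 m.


Approach: apply the hydraulic power relation, P = rho*g*Q*H.
P = 1000 * 9.81 * 0.0501 * 22.3 = 11000 W
Therefore the hydraulic power P = 11000 W.


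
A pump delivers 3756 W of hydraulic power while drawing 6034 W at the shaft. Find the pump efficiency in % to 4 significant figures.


Approach: apply the efficiency ratio, eta = (P_out/P_in)*100.
eta = (3756 / 6034) * 100 = 62.25 %
Therefore the pump efficiency = 62.25 %.


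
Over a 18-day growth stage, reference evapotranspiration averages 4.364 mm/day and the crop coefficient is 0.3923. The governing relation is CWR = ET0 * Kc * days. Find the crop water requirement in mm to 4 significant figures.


CWR = 4.364 * 0.3923 * 18 = 30.82 mm
Therefore the crop water requirement = 30.82 mm.


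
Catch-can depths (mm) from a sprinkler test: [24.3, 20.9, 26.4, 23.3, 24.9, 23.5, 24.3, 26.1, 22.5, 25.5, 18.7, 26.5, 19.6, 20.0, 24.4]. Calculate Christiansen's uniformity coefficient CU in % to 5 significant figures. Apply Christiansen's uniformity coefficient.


Approach: apply Christiansen's uniformity coefficient, CU = (1 - mean_abs_deviation/mean)*100.
mean = 23.39333 mm
mean |d_i - mean| = 2.048000 mm
CU = (1 - 2.048000/23.39333)*100 = 91.245 %
Therefore Christiansen's uniformity coefficient CU = 91.245 %.


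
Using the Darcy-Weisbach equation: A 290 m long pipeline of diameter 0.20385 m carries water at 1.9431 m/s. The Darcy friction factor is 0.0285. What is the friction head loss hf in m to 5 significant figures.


Approach: apply the Darcy-Weisbach equation, hf = f*(L/D)*(v^2/(2g)).
hf = 0.0285 * (290/0.20385) * (1.9431^2 / (2*9.81))
hf = 7.8023 m
Therefore the friction head loss hf = 7.8023 m.


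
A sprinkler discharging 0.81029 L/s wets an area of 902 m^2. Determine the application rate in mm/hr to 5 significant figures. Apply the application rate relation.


Approach: apply the application rate relation, rate = (Q/A)*3600.
rate = (0.81029 / 902) * 3600 = 3.2340 mm/hr
Therefore the application rate = 3.2340 mm/hr.


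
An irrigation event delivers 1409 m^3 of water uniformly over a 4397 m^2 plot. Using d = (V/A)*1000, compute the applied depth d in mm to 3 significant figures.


d = (1409 / 4397) * 1000 = 320 mm
Therefore the applied depth d = 320 mm.


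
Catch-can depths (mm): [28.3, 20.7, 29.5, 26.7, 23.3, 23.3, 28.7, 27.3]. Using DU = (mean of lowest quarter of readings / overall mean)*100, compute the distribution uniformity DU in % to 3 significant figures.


sorted lowest 2 of 8: [20.7, 23.3] -> mean = 22.000 mm
overall mean = 25.975 mm
DU = (22.000/25.975)*100 = 84.7 %
Therefore the distribution uniformity DU = 84.7 %.


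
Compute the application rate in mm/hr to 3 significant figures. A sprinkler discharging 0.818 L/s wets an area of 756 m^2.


Approach: apply the application rate relation, rate = (Q/A)*3600.
rate = (0.818 / 756) * 3600 = 3.90 mm/hr
Therefore the application rate = 3.90 mm/hr.


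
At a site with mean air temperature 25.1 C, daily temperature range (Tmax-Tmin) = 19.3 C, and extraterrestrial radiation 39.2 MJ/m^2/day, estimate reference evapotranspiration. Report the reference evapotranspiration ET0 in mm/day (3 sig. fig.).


Approach: apply the Hargreaves-Samani method, ET0 = 0.0023*(Tmean+17.8)*sqrt(Tmax-Tmin)*0.408*Ra.
ET0 = 0.0023*(25.1+17.8)*sqrt(19.3)*0.408*39.2 = 6.93 mm/day
Therefore the reference evapotranspiration ET0 = 6.93 mm/day.


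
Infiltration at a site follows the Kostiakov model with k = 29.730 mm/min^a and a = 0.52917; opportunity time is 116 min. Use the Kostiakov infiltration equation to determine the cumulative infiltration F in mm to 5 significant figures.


Approach: apply the Kostiakov infiltration equation, F = k*t^a.
F = 29.730 * 116^0.52917 = 367.83 mm
Therefore the cumulative infiltration F = 367.83 mm.


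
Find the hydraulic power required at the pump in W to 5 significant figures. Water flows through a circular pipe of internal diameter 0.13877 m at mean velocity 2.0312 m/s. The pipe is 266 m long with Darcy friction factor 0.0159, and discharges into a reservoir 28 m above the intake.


Approach: apply continuity + Darcy-Weisbach + hydraulic power, Q = A*v; hf = f*(L/D)*(v^2/(2g)); H = static + hf; P = rho*g*Q*H.
Step 1 — flow rate (continuity, Q = A*v):
  A = pi*(0.13877/2)^2 = 0.01512450 m^2
  Q = 0.01512450 * 2.0312 = 0.03072089 m^3/s
Step 2 — friction head loss (Darcy-Weisbach):
  hf = 0.0159 * (266/0.13877) * (2.0312^2 / (2*9.81))
  hf = 6.408989 m
Step 3 — total head: H = 28 + 6.408989 = 34.40899 m
Step 4 — hydraulic power (P = rho*g*Q*H):
  P = 1000 * 9.81 * 0.03072089 * 34.40899 = 10370 W
Therefore the hydraulic power required at the pump = 10370 W.


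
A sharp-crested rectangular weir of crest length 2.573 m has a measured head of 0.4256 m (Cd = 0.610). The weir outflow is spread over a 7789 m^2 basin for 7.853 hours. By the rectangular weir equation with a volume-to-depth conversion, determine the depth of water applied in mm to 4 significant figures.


Approach: apply the rectangular weir equation with a volume-to-depth conversion, Q = (2/3)*Cd*L*sqrt(2g)*H^1.5; d = Q*t/A * 1000.
Step 1 — weir discharge:
  Q = (2/3)*0.610*2.573*sqrt(2*9.81)*0.4256^1.5 = 1.28686 m^3/s
Step 2 — volume: V = 1.28686 * 7.853*3600 = 36380.5 m^3
Step 3 — depth: d = V/A * 1000 = 36380.5/7789 * 1000 = 4671 mm
Therefore the depth of water applied = 4671 mm.


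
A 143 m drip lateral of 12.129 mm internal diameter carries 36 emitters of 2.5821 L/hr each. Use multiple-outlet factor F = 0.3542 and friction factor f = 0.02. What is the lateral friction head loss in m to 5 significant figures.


Approach: apply Darcy-Weisbach with the multiple-outlet F-factor, Q = n*q/(3600*1000) m^3/s; v = Q/A; hf = F*f*(L/D)*(v^2/(2g)).
Q = 36*2.5821/(3600*1000) = 2.582100e-05 m^3/s
A = pi*(12.129e-3/2)^2 = 1.155420e-04 m^2, so v = Q/A = 0.2234772 m/s
hf = 0.3542*0.02*(143/0.012129)*(0.2234772^2/(2*9.81)) = 0.21260 m
Therefore the lateral friction head loss = 0.21260 m.


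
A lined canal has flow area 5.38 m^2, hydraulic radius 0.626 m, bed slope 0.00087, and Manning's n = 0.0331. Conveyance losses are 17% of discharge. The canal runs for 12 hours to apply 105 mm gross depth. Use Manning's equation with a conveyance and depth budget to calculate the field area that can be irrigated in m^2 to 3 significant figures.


Approach: apply Manning's equation with a conveyance and depth budget, Q = (1/n)*A*R^(2/3)*S^(1/2); Q_field = Q*(1-loss); Area = Q_field*t/(d/1000).
Step 1 — canal discharge (Manning's equation):
  Q = (1/0.0331) * 5.38 * 0.626^(2/3) * 0.00087^(1/2) = 3.5083 m^3/s
Step 2 — delivered flow: Q_field = 3.5083*(1 - 17/100) = 2.9119 m^3/s
Step 3 — volume delivered: V = 2.9119 * 12*3600 = 125790 m^3
Step 4 — area served: A = V / (depth/1000) = 125790 / 0.105 = 1200000 m^2
Therefore the field area that can be irrigated = 1200000 m^2.


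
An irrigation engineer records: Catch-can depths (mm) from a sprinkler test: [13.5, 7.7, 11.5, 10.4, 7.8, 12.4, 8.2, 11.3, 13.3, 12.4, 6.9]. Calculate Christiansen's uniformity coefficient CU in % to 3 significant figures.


Approach: apply Christiansen's uniformity coefficient, CU = (1 - mean_abs_deviation/mean)*100.
mean = 10.491 mm
mean |d_i - mean| = 2.0826 mm
CU = (1 - 2.0826/10.491)*100 = 80.1 %
Therefore Christiansen's uniformity coefficient CU = 80.1 %.


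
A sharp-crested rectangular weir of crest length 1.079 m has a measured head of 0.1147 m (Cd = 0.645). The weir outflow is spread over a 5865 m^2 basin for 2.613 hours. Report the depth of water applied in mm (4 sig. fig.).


Approach: apply the rectangular weir equation with a volume-to-depth conversion, Q = (2/3)*Cd*L*sqrt(2g)*H^1.5; d = Q*t/A * 1000.
Step 1 — weir discharge:
  Q = (2/3)*0.645*1.079*sqrt(2*9.81)*0.1147^1.5 = 0.0798334 m^3/s
Step 2 — volume: V = 0.0798334 * 2.613*3600 = 750.977 m^3
Step 3 — depth: d = V/A * 1000 = 750.977/5865 * 1000 = 128.0 mm
Therefore the depth of water applied = 128.0 mm.


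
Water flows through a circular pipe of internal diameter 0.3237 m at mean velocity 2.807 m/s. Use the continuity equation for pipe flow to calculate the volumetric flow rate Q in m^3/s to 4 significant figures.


Approach: apply the continuity equation for pipe flow, Q = A * v with A = pi*(D/2)^2.
A = pi*(0.3237/2)^2 = 0.0822953 m^2
Q = 0.0822953 * 2.807 = 0.2310 m^3/s
Therefore the volumetric flow rate Q = 0.2310 m^3/s.


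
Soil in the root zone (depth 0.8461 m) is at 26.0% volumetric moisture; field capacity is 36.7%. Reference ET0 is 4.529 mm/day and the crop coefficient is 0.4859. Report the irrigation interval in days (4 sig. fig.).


Approach: apply soil-water budget scheduling, SMD = (FC-theta)/100*depth*1000; ETc = ET0*Kc; interval = SMD/ETc.
Step 1 — soil moisture deficit:
  SMD = (36.7 - 26.0)/100 * 0.8461 * 1000 = 90.5327 mm
Step 2 — daily crop ET (ETc = ET0*Kc):
  ETc = 4.529 * 0.4859 = 2.20064 mm/day
Step 3 — irrigation interval (SMD/ETc):
  interval = 90.5327 / 2.20064 = 41.14 days
Therefore the irrigation interval = 41.14 days.


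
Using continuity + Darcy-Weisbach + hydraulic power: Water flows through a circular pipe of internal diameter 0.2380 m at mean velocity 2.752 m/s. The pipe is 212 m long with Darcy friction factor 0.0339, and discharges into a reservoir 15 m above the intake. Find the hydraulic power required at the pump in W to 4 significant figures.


Approach: apply continuity + Darcy-Weisbach + hydraulic power, Q = A*v; hf = f*(L/D)*(v^2/(2g)); H = static + hf; P = rho*g*Q*H.
Step 1 — flow rate (continuity, Q = A*v):
  A = pi*(0.2380/2)^2 = 0.0444881 m^2
  Q = 0.0444881 * 2.752 = 0.122431 m^3/s
Step 2 — friction head loss (Darcy-Weisbach):
  hf = 0.0339 * (212/0.2380) * (2.752^2 / (2*9.81))
  hf = 11.6562 m
Step 3 — total head: H = 15 + 11.6562 = 26.6562 m
Step 4 — hydraulic power (P = rho*g*Q*H):
  P = 1000 * 9.81 * 0.122431 * 26.6562 = 32020 W
Therefore the hydraulic power required at the pump = 32020 W.


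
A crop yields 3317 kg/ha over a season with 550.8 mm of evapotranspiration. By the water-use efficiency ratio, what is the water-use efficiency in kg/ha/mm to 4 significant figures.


Approach: apply the water-use efficiency ratio, WUE = yield/ET.
WUE = 3317 / 550.8 = 6.022 kg/ha/mm
Therefore the water-use efficiency = 6.022 kg/ha/mm.


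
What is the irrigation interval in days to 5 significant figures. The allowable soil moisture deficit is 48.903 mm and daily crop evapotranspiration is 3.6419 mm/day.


Approach: apply the irrigation interval relation, interval = SMD / ETc.
interval = 48.903 / 3.6419 = 13.428 days
Therefore the irrigation interval = 13.428 days.


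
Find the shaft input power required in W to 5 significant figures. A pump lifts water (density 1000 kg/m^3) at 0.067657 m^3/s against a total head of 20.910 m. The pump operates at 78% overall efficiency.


Approach: apply hydraulic power then efficiency conversion, P = rho*g*Q*H; P_in = P/eta.
Step 1 — hydraulic power (P = rho*g*Q*H):
  P = 1000 * 9.81 * 0.067657 * 20.910 = 13878.28 W
Step 2 — input power: P_in = P/eta = 13878.28 / 0.78 = 17793 W
Therefore the shaft input power required = 17793 W.


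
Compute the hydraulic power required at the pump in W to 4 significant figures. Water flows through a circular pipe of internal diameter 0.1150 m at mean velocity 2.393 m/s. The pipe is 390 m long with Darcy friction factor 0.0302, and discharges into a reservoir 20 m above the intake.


Approach: apply continuity + Darcy-Weisbach + hydraulic power, Q = A*v; hf = f*(L/D)*(v^2/(2g)); H = static + hf; P = rho*g*Q*H.
Step 1 — flow rate (continuity, Q = A*v):
  A = pi*(0.1150/2)^2 = 0.0103869 m^2
  Q = 0.0103869 * 2.393 = 0.0248558 m^3/s
Step 2 — friction head loss (Darcy-Weisbach):
  hf = 0.0302 * (390/0.1150) * (2.393^2 / (2*9.81))
  hf = 29.8924 m
Step 3 — total head: H = 20 + 29.8924 = 49.8924 m
Step 4 — hydraulic power (P = rho*g*Q*H):
  P = 1000 * 9.81 * 0.0248558 * 49.8924 = 12170 W
Therefore the hydraulic power required at the pump = 12170 W.
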